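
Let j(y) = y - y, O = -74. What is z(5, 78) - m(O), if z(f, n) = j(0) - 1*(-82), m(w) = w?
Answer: 156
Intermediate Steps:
j(y) = 0
z(f, n) = 82 (z(f, n) = 0 - 1*(-82) = 0 + 82 = 82)
z(5, 78) - m(O) = 82 - 1*(-74) = 82 + 74 = 156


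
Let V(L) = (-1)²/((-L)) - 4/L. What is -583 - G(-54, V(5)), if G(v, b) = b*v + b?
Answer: -636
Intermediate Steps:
V(L) = -5/L (V(L) = 1*(-1/L) - 4/L = -1/L - 4/L = -5/L)
G(v, b) = b + b*v
-583 - G(-54, V(5)) = -583 - (-5/5)*(1 - 54) = -583 - (-5*⅕)*(-53) = -583 - (-1)*(-53) = -583 - 1*53 = -583 - 53 = -636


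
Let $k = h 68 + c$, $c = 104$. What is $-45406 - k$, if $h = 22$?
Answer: $-47006$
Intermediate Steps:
$k = 1600$ ($k = 22 \cdot 68 + 104 = 1496 + 104 = 1600$)
$-45406 - k = -45406 - 1600 = -47006$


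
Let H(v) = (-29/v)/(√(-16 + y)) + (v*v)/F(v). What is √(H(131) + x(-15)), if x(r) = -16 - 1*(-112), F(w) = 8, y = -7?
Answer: √(325524984002 + 1398032*I*√23)/12052 ≈ 47.341 + 0.00048753*I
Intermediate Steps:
x(r) = 96 (x(r) = -16 + 112 = 96)
H(v) = v²/8 + 29*I*√23/(23*v) (H(v) = (-29/v)/(√(-16 - 7)) + (v*v)/8 = (-29/v)/(√(-23)) + v²*(⅛) = (-29/v)/((I*√23)) + v²/8 = (-29/v)*(-I*√23/23) + v²/8 = 29*I*√23/(23*v) + v²/8 = v²/8 + 29*I*√23/(23*v))
√(H(131) + x(-15)) = √((1/184)*(23*131³ + 232*I*√23)/131 + 96) = √((1/184)*(1/131)*(23*2248091 + 232*I*√23) + 96) = √((1/184)*(1/131)*(51706093 + 232*I*√23) + 96) = √((17161/8 + 29*I*√23/3013) + 96) = √(17929/8 + 29*I*√23/3013)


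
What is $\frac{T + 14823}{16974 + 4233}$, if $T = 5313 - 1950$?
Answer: $\frac{6062}{7069} \approx 0.85755$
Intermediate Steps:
$T = 3363$
$\frac{T + 14823}{16974 + 4233} = \frac{3363 + 14823}{16974 + 4233} = \frac{18186}{21207} = 18186 \cdot \frac{1}{21207} = \frac{6062}{7069}$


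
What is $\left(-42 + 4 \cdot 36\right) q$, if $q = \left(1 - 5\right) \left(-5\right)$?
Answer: $2040$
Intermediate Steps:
$q = 20$ ($q = \left(-4\right) \left(-5\right) = 20$)
$\left(-42 + 4 \cdot 36\right) q = \left(-42 + 4 \cdot 36\right) 20 = \left(-42 + 144\right) 20 = 102 \cdot 20 = 2040$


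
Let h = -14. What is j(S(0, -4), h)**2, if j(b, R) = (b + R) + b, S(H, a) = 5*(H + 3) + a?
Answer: 64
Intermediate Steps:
S(H, a) = 15 + a + 5*H (S(H, a) = 5*(3 + H) + a = (15 + 5*H) + a = 15 + a + 5*H)
j(b, R) = R + 2*b (j(b, R) = (R + b) + b = R + 2*b)
j(S(0, -4), h)**2 = (-14 + 2*(15 - 4 + 5*0))**2 = (-14 + 2*(15 - 4 + 0))**2 = (-14 + 2*11)**2 = (-14 + 22)**2 = 8**2 = 64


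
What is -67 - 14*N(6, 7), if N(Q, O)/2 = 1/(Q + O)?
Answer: -899/13 ≈ -69.154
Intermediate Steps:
N(Q, O) = 2/(O + Q) (N(Q, O) = 2/(Q + O) = 2/(O + Q))
-67 - 14*N(6, 7) = -67 - 28/(7 + 6) = -67 - 28/13 = -899/13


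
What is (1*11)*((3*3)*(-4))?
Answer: -396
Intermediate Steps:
(1*11)*((3*3)*(-4)) = 11*(9*(-4)) = 11*(-36) = -396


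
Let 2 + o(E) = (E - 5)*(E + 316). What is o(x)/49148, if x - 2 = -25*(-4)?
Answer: 10136/12287 ≈ 0.82494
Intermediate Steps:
x = 102 (x = 2 - 25*(-4) = 2 + 100 = 102)
o(E) = -2 + (-5 + E)*(316 + E) (o(E) = -2 + (E - 5)*(E + 316) = -2 + (-5 + E)*(316 + E))
o(x)/49148 = (-1582 + 102² + 311*102)/49148 = (-1582 + 10404 + 31722)*(1/49148) = 40544*(1/49148) = 10136/12287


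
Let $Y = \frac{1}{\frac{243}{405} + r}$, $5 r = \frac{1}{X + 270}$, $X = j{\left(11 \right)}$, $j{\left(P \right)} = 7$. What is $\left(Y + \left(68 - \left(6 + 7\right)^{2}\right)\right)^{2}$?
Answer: $\frac{6830526609}{692224} \approx 9867.5$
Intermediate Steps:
$X = 7$
$r = \frac{1}{1385}$ ($r = \frac{1}{5 \left(7 + 270\right)} = \frac{1}{5 \cdot 277} = \frac{1}{5} \cdot \frac{1}{277} = \frac{1}{1385} \approx 0.00072202$)
$Y = \frac{1385}{832}$ ($Y = \frac{1}{\frac{243}{405} + \frac{1}{1385}} = \frac{1}{243 \cdot \frac{1}{405} + \frac{1}{1385}} = \frac{1}{\frac{3}{5} + \frac{1}{1385}} = \frac{1}{\frac{832}{1385}} = \frac{1385}{832} \approx 1.6647$)
$\left(Y + \left(68 - \left(6 + 7\right)^{2}\right)\right)^{2} = \left(\frac{1385}{832} + \left(68 - \left(6 + 7\right)^{2}\right)\right)^{2} = \left(\frac{1385}{832} + \left(68 - 13^{2}\right)\right)^{2} = \left(\frac{1385}{832} + \left(68 - 169\right)\right)^{2} = \left(\frac{1385}{832} - 101\right)^{2} = \left(- \frac{82647}{832}\right)^{2} = \frac{6830526609}{692224}$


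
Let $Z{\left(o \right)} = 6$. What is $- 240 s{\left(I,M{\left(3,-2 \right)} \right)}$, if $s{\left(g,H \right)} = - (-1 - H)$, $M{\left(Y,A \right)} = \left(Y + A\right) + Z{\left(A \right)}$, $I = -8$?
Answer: $-1920$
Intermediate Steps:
$M{\left(Y,A \right)} = 6 + A + Y$ ($M{\left(Y,A \right)} = \left(Y + A\right) + 6 = \left(A + Y\right) + 6 = 6 + A + Y$)
$s{\left(g,H \right)} = 1 + H$
$- 240 s{\left(I,M{\left(3,-2 \right)} \right)} = - 240 \left(1 + \left(6 - 2 + 3\right)\right) = - 240 \left(1 + 7\right) = \left(-240\right) 8 = -1920$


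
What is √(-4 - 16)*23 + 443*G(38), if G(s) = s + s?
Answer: 33668 + 46*I*√5 ≈ 33668.0 + 102.86*I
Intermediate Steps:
G(s) = 2*s
√(-4 - 16)*23 + 443*G(38) = √(-4 - 16)*23 + 443*(2*38) = √(-20)*23 + 443*76 = (2*I*√5)*23 + 33668 = 46*I*√5 + 33668 = 33668 + 46*I*√5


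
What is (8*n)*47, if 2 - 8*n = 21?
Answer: -893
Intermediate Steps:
n = -19/8 (n = ¼ - ⅛*21 = ¼ - 21/8 = -19/8 ≈ -2.3750)
(8*n)*47 = (8*(-19/8))*47 = -19*47 = -893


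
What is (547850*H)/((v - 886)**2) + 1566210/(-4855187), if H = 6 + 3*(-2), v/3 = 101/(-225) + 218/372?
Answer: -1566210/4855187 ≈ -0.32259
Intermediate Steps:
v = 1913/4650 (v = 3*(101/(-225) + 218/372) = 3*(101*(-1/225) + 218*(1/372)) = 3*(-101/225 + 109/186) = 3*(1913/13950) = 1913/4650 ≈ 0.41140)
H = 0 (H = 6 - 6 = 0)
(547850*H)/((v - 886)**2) + 1566210/(-4855187) = (547850*0)/((1913/4650 - 886)**2) + 1566210/(-4855187) = 0/((-4117987/4650)**2) + 1566210*(-1/4855187) = 0/(16957816932169/21622500) - 1566210/4855187 = 0*(21622500/16957816932169) - 1566210/4855187 = 0 - 1566210/4855187 = -1566210/4855187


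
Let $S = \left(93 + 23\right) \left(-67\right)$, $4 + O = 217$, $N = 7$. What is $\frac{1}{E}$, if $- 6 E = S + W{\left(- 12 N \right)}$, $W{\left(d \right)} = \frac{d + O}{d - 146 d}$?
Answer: $\frac{24360}{31554277} \approx 0.000772$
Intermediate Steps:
$O = 213$ ($O = -4 + 217 = 213$)
$W{\left(d \right)} = - \frac{213 + d}{145 d}$ ($W{\left(d \right)} = \frac{d + 213}{d - 146 d} = \frac{213 + d}{\left(-145\right) d} = \left(213 + d\right) \left(- \frac{1}{145 d}\right) = - \frac{213 + d}{145 d}$)
$S = -7772$ ($S = 116 \left(-67\right) = -7772$)
$E = \frac{31554277}{24360}$ ($E = - \frac{-7772 + \frac{-213 - \left(-12\right) 7}{145 \left(\left(-12\right) 7\right)}}{6} = - \frac{-7772 + \frac{-213 - -84}{145 \left(-84\right)}}{6} = - \frac{-7772 + \frac{1}{145} \left(- \frac{1}{84}\right) \left(-213 + 84\right)}{6} = - \frac{-7772 + \frac{1}{145} \left(- \frac{1}{84}\right) \left(-129\right)}{6} = - \frac{-7772 + \frac{43}{4060}}{6} = \left(- \frac{1}{6}\right) \left(- \frac{31554277}{4060}\right) = \frac{31554277}{24360} \approx 1295.3$)
$\frac{1}{E} = \frac{1}{\frac{31554277}{24360}} = \frac{24360}{31554277}$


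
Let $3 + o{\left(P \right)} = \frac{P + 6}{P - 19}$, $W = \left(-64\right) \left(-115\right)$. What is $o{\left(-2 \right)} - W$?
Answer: $- \frac{154627}{21} \approx -7363.2$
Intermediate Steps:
$W = 7360$
$o{\left(P \right)} = -3 + \frac{6 + P}{-19 + P}$ ($o{\left(P \right)} = -3 + \frac{P + 6}{P - 19} = -3 + \frac{6 + P}{-19 + P}$)
$o{\left(-2 \right)} - W = \frac{63 - -4}{-19 - 2} - 7360 = \frac{63 + 4}{-21} - 7360 = \left(- \frac{1}{21}\right) 67 - 7360 = - \frac{67}{21} - 7360 = - \frac{154627}{21}$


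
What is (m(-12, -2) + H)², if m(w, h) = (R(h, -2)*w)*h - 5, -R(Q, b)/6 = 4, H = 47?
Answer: 285156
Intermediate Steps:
R(Q, b) = -24 (R(Q, b) = -6*4 = -24)
m(w, h) = -5 - 24*h*w (m(w, h) = (-24*w)*h - 5 = -24*h*w - 5 = -5 - 24*h*w)
(m(-12, -2) + H)² = ((-5 - 24*(-2)*(-12)) + 47)² = ((-5 - 576) + 47)² = (-581 + 47)² = (-534)² = 285156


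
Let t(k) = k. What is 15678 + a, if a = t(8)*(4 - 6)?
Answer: 15662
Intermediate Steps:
a = -16 (a = 8*(4 - 6) = 8*(-2) = -16)
15678 + a = 15678 - 16 = 15662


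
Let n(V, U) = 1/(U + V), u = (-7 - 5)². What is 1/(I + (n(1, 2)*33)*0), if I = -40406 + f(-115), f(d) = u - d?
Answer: -1/40147 ≈ -2.4908e-5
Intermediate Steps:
u = 144 (u = (-12)² = 144)
f(d) = 144 - d
I = -40147 (I = -40406 + (144 - 1*(-115)) = -40406 + (144 + 115) = -40406 + 259 = -40147)
1/(I + (n(1, 2)*33)*0) = 1/(-40147 + (33/(2 + 1))*0) = 1/(-40147 + (33/3)*0) = 1/(-40147 + ((⅓)*33)*0) = 1/(-40147 + 11*0) = 1/(-40147 + 0) = 1/(-40147) = -1/40147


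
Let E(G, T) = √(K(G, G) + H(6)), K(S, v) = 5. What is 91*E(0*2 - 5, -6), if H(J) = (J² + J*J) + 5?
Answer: 91*√82 ≈ 824.04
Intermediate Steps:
H(J) = 5 + 2*J² (H(J) = (J² + J²) + 5 = 2*J² + 5 = 5 + 2*J²)
E(G, T) = √82 (E(G, T) = √(5 + (5 + 2*6²)) = √(5 + (5 + 2*36)) = √(5 + (5 + 72)) = √(5 + 77) = √82)
91*E(0*2 - 5, -6) = 91*√82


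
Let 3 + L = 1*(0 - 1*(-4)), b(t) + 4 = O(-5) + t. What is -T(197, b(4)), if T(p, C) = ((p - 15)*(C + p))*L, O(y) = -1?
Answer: -35672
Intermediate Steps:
b(t) = -5 + t (b(t) = -4 + (-1 + t) = -5 + t)
L = 1 (L = -3 + 1*(0 - 1*(-4)) = -3 + 1*(0 + 4) = -3 + 1*4 = -3 + 4 = 1)
T(p, C) = (-15 + p)*(C + p) (T(p, C) = ((p - 15)*(C + p))*1 = ((-15 + p)*(C + p))*1 = (-15 + p)*(C + p))
-T(197, b(4)) = -(197² - 15*(-5 + 4) - 15*197 + (-5 + 4)*197) = -(38809 - 15*(-1) - 2955 - 1*197) = -(38809 + 15 - 2955 - 197) = -1*35672 = -35672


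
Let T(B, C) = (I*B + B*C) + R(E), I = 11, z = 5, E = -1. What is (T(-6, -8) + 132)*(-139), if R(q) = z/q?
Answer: -15151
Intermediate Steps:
R(q) = 5/q
T(B, C) = -5 + 11*B + B*C (T(B, C) = (11*B + B*C) + 5/(-1) = (11*B + B*C) + 5*(-1) = (11*B + B*C) - 5 = -5 + 11*B + B*C)
(T(-6, -8) + 132)*(-139) = ((-5 + 11*(-6) - 6*(-8)) + 132)*(-139) = ((-5 - 66 + 48) + 132)*(-139) = (-23 + 132)*(-139) = 109*(-139) = -15151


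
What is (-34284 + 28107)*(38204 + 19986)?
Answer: -359439630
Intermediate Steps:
(-34284 + 28107)*(38204 + 19986) = -6177*58190 = -359439630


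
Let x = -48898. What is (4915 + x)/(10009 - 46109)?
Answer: 43983/36100 ≈ 1.2184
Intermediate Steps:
(4915 + x)/(10009 - 46109) = (4915 - 48898)/(10009 - 46109) = -43983/(-36100) = -43983*(-1/36100) = 43983/36100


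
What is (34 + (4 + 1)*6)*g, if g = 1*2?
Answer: 128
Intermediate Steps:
g = 2
(34 + (4 + 1)*6)*g = (34 + (4 + 1)*6)*2 = (34 + 5*6)*2 = (34 + 30)*2 = 64*2 = 128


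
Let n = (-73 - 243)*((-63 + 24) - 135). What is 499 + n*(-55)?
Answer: -3023621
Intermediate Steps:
n = 54984 (n = -316*(-39 - 135) = -316*(-174) = 54984)
499 + n*(-55) = 499 + 54984*(-55) = 499 - 3024120 = -3023621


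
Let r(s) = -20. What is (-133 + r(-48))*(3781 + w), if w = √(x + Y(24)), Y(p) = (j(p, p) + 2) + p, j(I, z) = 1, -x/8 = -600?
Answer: -578493 - 153*√4827 ≈ -5.8912e+5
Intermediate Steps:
x = 4800 (x = -8*(-600) = 4800)
Y(p) = 3 + p (Y(p) = (1 + 2) + p = 3 + p)
w = √4827 (w = √(4800 + (3 + 24)) = √(4800 + 27) = √4827 ≈ 69.477)
(-133 + r(-48))*(3781 + w) = (-133 - 20)*(3781 + √4827) = -153*(3781 + √4827) = -578493 - 153*√4827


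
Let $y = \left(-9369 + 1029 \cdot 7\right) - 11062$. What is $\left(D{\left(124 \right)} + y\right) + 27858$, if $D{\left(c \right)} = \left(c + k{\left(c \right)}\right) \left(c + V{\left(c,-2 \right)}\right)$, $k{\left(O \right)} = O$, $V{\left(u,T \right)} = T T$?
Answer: $46374$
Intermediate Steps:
$V{\left(u,T \right)} = T^{2}$
$y = -13228$ ($y = \left(-9369 + 7203\right) - 11062 = -2166 - 11062 = -13228$)
$D{\left(c \right)} = 2 c \left(4 + c\right)$ ($D{\left(c \right)} = \left(c + c\right) \left(c + \left(-2\right)^{2}\right) = 2 c \left(c + 4\right) = 2 c \left(4 + c\right)$)
$\left(D{\left(124 \right)} + y\right) + 27858 = \left(2 \cdot 124 \left(4 + 124\right) - 13228\right) + 27858 = \left(2 \cdot 124 \cdot 128 - 13228\right) + 27858 = \left(31744 - 13228\right) + 27858 = 18516 + 27858 = 46374$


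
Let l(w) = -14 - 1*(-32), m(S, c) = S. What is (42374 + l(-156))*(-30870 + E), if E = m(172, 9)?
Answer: -1301349616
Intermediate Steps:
l(w) = 18 (l(w) = -14 + 32 = 18)
E = 172
(42374 + l(-156))*(-30870 + E) = (42374 + 18)*(-30870 + 172) = 42392*(-30698) = -1301349616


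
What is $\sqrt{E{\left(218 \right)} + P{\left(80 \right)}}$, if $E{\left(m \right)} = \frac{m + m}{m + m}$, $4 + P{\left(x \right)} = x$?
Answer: $\sqrt{77} \approx 8.775$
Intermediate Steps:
$P{\left(x \right)} = -4 + x$
$E{\left(m \right)} = 1$ ($E{\left(m \right)} = \frac{2 m}{2 m} = 2 m \frac{1}{2 m} = 1$)
$\sqrt{E{\left(218 \right)} + P{\left(80 \right)}} = \sqrt{1 + \left(-4 + 80\right)} = \sqrt{1 + 76} = \sqrt{77}$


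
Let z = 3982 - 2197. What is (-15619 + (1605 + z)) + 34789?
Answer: 22560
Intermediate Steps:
z = 1785
(-15619 + (1605 + z)) + 34789 = (-15619 + (1605 + 1785)) + 34789 = (-15619 + 3390) + 34789 = -12229 + 34789 = 22560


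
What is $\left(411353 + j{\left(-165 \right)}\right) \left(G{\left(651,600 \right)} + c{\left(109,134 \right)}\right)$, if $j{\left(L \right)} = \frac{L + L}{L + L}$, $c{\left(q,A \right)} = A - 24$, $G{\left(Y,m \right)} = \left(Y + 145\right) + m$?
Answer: $619499124$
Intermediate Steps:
$G{\left(Y,m \right)} = 145 + Y + m$ ($G{\left(Y,m \right)} = \left(145 + Y\right) + m = 145 + Y + m$)
$c{\left(q,A \right)} = -24 + A$ ($c{\left(q,A \right)} = A - 24 = -24 + A$)
$j{\left(L \right)} = 1$ ($j{\left(L \right)} = \frac{2 L}{2 L} = 2 L \frac{1}{2 L} = 1$)
$\left(411353 + j{\left(-165 \right)}\right) \left(G{\left(651,600 \right)} + c{\left(109,134 \right)}\right) = \left(411353 + 1\right) \left(\left(145 + 651 + 600\right) + \left(-24 + 134\right)\right) = 411354 \left(1396 + 110\right) = 411354 \cdot 1506 = 619499124$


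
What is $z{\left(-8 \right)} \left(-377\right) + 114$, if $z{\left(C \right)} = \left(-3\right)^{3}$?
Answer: $10293$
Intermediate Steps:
$z{\left(C \right)} = -27$
$z{\left(-8 \right)} \left(-377\right) + 114 = \left(-27\right) \left(-377\right) + 114 = 10179 + 114 = 10293$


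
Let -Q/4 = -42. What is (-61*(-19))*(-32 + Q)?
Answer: 157624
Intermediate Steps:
Q = 168 (Q = -4*(-42) = 168)
(-61*(-19))*(-32 + Q) = (-61*(-19))*(-32 + 168) = 1159*136 = 157624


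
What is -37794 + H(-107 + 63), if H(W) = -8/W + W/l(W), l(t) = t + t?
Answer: -831453/22 ≈ -37793.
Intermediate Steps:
l(t) = 2*t
H(W) = 1/2 - 8/W (H(W) = -8/W + W/((2*W)) = -8/W + W*(1/(2*W)) = -8/W + 1/2 = 1/2 - 8/W)
-37794 + H(-107 + 63) = -37794 + (-16 + (-107 + 63))/(2*(-107 + 63)) = -37794 + (1/2)*(-16 - 44)/(-44) = -37794 + (1/2)*(-1/44)*(-60) = -37794 + 15/22 = -831453/22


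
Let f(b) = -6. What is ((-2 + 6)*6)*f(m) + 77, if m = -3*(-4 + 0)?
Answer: -67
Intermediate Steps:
m = 12 (m = -3*(-4) = 12)
((-2 + 6)*6)*f(m) + 77 = ((-2 + 6)*6)*(-6) + 77 = (4*6)*(-6) + 77 = 24*(-6) + 77 = -144 + 77 = -67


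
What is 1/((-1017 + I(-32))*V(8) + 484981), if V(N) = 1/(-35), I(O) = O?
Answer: 35/16975384 ≈ 2.0618e-6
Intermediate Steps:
V(N) = -1/35
1/((-1017 + I(-32))*V(8) + 484981) = 1/((-1017 - 32)*(-1/35) + 484981) = 1/(-1049*(-1/35) + 484981) = 1/(1049/35 + 484981) = 1/(16975384/35) = 35/16975384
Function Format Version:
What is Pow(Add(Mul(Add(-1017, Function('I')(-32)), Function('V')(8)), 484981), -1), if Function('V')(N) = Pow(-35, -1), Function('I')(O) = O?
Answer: Rational(35, 16975384) ≈ 2.0618e-6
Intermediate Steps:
Function('V')(N) = Rational(-1, 35)
Pow(Add(Mul(Add(-1017, Function('I')(-32)), Function('V')(8)), 484981), -1) = Pow(Add(Mul(Add(-1017, -32), Rational(-1, 35)), 484981), -1) = Pow(Add(Mul(-1049, Rational(-1, 35)), 484981), -1) = Pow(Add(Rational(1049, 35), 484981), -1) = Pow(Rational(16975384, 35), -1) = Rational(35, 16975384)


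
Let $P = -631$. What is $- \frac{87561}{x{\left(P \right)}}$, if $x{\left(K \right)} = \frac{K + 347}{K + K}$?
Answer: $- \frac{55250991}{142} \approx -3.8909 \cdot 10^{5}$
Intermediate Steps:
$x{\left(K \right)} = \frac{347 + K}{2 K}$
$- \frac{87561}{x{\left(P \right)}} = - \frac{87561}{\frac{1}{2} \frac{1}{-631} \left(347 - 631\right)} = - \frac{87561}{\frac{1}{2} \left(- \frac{1}{631}\right) \left(-284\right)} = - \frac{87561}{\frac{142}{631}} = \left(-87561\right) \frac{631}{142} = - \frac{55250991}{142}$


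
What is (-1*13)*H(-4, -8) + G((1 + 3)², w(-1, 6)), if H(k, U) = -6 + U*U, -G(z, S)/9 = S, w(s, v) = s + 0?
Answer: -745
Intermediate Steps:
w(s, v) = s
G(z, S) = -9*S
H(k, U) = -6 + U²
(-1*13)*H(-4, -8) + G((1 + 3)², w(-1, 6)) = (-1*13)*(-6 + (-8)²) - 9*(-1) = -13*(-6 + 64) + 9 = -13*58 + 9 = -754 + 9 = -745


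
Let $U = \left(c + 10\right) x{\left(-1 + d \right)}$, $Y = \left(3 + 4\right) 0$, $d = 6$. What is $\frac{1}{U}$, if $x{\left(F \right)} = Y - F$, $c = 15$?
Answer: $- \frac{1}{125} \approx -0.008$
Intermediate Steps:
$Y = 0$ ($Y = 7 \cdot 0 = 0$)
$x{\left(F \right)} = - F$ ($x{\left(F \right)} = 0 - F = - F$)
$U = -125$ ($U = \left(15 + 10\right) \left(- (-1 + 6)\right) = 25 \left(\left(-1\right) 5\right) = 25 \left(-5\right) = -125$)
$\frac{1}{U} = \frac{1}{-125} = - \frac{1}{125}$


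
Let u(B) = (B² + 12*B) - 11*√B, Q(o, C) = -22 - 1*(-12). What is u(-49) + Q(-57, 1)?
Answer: 1803 - 77*I ≈ 1803.0 - 77.0*I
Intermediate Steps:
Q(o, C) = -10 (Q(o, C) = -22 + 12 = -10)
u(B) = B² - 11*√B + 12*B
u(-49) + Q(-57, 1) = ((-49)² - 77*I + 12*(-49)) - 10 = (2401 - 77*I - 588) - 10 = (1813 - 77*I) - 10 = 1803 - 77*I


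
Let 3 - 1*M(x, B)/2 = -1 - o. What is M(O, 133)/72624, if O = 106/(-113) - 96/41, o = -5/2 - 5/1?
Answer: -7/72624 ≈ -9.6387e-5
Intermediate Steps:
o = -15/2 (o = -5*1/2 - 5*1 = -5/2 - 5 = -15/2 ≈ -7.5000)
O = -15194/4633 (O = 106*(-1/113) - 96*1/41 = -106/113 - 96/41 = -15194/4633 ≈ -3.2795)
M(x, B) = -7 (M(x, B) = 6 - 2*(-1 - 1*(-15/2)) = 6 - 2*(-1 + 15/2) = 6 - 2*13/2 = 6 - 13 = -7)
M(O, 133)/72624 = -7/72624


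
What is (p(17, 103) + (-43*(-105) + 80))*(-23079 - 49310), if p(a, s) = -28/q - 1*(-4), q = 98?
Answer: -2330274299/7 ≈ -3.3290e+8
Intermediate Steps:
p(a, s) = 26/7 (p(a, s) = -28/98 - 1*(-4) = -28*1/98 + 4 = -2/7 + 4 = 26/7)
(p(17, 103) + (-43*(-105) + 80))*(-23079 - 49310) = (26/7 + (-43*(-105) + 80))*(-23079 - 49310) = (26/7 + (4515 + 80))*(-72389) = (26/7 + 4595)*(-72389) = (32191/7)*(-72389) = -2330274299/7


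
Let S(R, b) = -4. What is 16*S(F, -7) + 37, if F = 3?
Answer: -27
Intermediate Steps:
16*S(F, -7) + 37 = 16*(-4) + 37 = -64 + 37 = -27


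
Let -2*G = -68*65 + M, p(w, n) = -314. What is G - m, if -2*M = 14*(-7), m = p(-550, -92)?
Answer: 4999/2 ≈ 2499.5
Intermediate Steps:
m = -314
M = 49 (M = -7*(-7) = -½*(-98) = 49)
G = 4371/2 (G = -(-68*65 + 49)/2 = -(-4420 + 49)/2 = -½*(-4371) = 4371/2 ≈ 2185.5)
G - m = 4371/2 - 1*(-314) = 4371/2 + 314 = 4999/2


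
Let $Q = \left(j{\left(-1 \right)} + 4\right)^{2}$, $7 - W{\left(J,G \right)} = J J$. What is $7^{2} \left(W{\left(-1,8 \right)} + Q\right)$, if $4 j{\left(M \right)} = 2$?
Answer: $\frac{5145}{4} \approx 1286.3$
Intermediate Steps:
$W{\left(J,G \right)} = 7 - J^{2}$ ($W{\left(J,G \right)} = 7 - J J = 7 - J^{2}$)
$j{\left(M \right)} = \frac{1}{2}$ ($j{\left(M \right)} = \frac{1}{4} \cdot 2 = \frac{1}{2}$)
$Q = \frac{81}{4}$ ($Q = \left(\frac{1}{2} + 4\right)^{2} = \left(\frac{9}{2}\right)^{2} = \frac{81}{4} \approx 20.25$)
$7^{2} \left(W{\left(-1,8 \right)} + Q\right) = 7^{2} \left(\left(7 - \left(-1\right)^{2}\right) + \frac{81}{4}\right) = 49 \left(\left(7 - 1\right) + \frac{81}{4}\right) = 49 \left(6 + \frac{81}{4}\right) = 49 \cdot \frac{105}{4} = \frac{5145}{4}$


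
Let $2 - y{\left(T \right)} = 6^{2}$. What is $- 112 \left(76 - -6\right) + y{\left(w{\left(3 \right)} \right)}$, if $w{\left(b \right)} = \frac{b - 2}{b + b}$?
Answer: $-9218$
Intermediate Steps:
$w{\left(b \right)} = \frac{-2 + b}{2 b}$
$y{\left(T \right)} = -34$ ($y{\left(T \right)} = 2 - 6^{2} = 2 - 36 = -34$)
$- 112 \left(76 - -6\right) + y{\left(w{\left(3 \right)} \right)} = - 112 \left(76 - -6\right) - 34 = - 112 \left(76 + 6\right) - 34 = \left(-112\right) 82 - 34 = -9184 - 34 = -9218$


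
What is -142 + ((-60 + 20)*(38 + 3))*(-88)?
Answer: 144178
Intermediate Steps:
-142 + ((-60 + 20)*(38 + 3))*(-88) = -142 - 40*41*(-88) = -142 - 1640*(-88) = -142 + 144320 = 144178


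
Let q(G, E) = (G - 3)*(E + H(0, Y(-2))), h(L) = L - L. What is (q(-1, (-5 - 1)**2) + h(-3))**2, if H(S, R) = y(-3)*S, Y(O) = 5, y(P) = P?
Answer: 20736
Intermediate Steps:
H(S, R) = -3*S
h(L) = 0
q(G, E) = E*(-3 + G) (q(G, E) = (G - 3)*(E - 3*0) = (-3 + G)*(E + 0) = (-3 + G)*E = E*(-3 + G))
(q(-1, (-5 - 1)**2) + h(-3))**2 = ((-5 - 1)**2*(-3 - 1) + 0)**2 = ((-6)**2*(-4) + 0)**2 = (36*(-4) + 0)**2 = (-144 + 0)**2 = (-144)**2 = 20736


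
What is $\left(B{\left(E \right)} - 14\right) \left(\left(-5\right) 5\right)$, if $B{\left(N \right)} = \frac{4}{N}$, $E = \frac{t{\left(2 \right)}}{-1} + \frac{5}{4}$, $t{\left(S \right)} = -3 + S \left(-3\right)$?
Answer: $\frac{13950}{41} \approx 340.24$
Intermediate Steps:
$t{\left(S \right)} = -3 - 3 S$
$E = \frac{41}{4}$ ($E = \frac{-3 - 6}{-1} + \frac{5}{4} = \left(-3 - 6\right) \left(-1\right) + 5 \cdot \frac{1}{4} = \left(-9\right) \left(-1\right) + \frac{5}{4} = 9 + \frac{5}{4} = \frac{41}{4} \approx 10.25$)
$\left(B{\left(E \right)} - 14\right) \left(\left(-5\right) 5\right) = \left(\frac{4}{\frac{41}{4}} - 14\right) \left(\left(-5\right) 5\right) = \left(4 \cdot \frac{4}{41} - 14\right) \left(-25\right) = \left(\frac{16}{41} - 14\right) \left(-25\right) = \left(- \frac{558}{41}\right) \left(-25\right) = \frac{13950}{41}$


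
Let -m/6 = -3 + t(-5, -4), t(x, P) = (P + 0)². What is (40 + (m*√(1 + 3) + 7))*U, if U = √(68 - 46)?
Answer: -109*√22 ≈ -511.26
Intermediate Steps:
t(x, P) = P²
U = √22 ≈ 4.6904
m = -78 (m = -6*(-3 + (-4)²) = -6*(-3 + 16) = -6*13 = -78)
(40 + (m*√(1 + 3) + 7))*U = (40 + (-78*√(1 + 3) + 7))*√22 = (40 + (-78*√4 + 7))*√22 = (40 + (-78*2 + 7))*√22 = (40 + (-156 + 7))*√22 = (40 - 149)*√22 = -109*√22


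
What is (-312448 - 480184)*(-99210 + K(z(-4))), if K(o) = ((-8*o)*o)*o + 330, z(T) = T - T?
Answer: 78375452160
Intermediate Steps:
z(T) = 0
K(o) = 330 - 8*o³ (K(o) = (-8*o²)*o + 330 = -8*o³ + 330 = 330 - 8*o³)
(-312448 - 480184)*(-99210 + K(z(-4))) = (-312448 - 480184)*(-99210 + (330 - 8*0³)) = -792632*(-99210 + (330 - 8*0)) = -792632*(-99210 + (330 + 0)) = -792632*(-99210 + 330) = -792632*(-98880) = 78375452160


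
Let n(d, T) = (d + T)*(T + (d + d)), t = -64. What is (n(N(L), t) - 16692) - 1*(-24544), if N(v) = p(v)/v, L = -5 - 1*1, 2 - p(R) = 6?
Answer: 106388/9 ≈ 11821.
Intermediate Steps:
p(R) = -4 (p(R) = 2 - 1*6 = 2 - 6 = -4)
L = -6 (L = -5 - 1 = -6)
N(v) = -4/v
n(d, T) = (T + d)*(T + 2*d)
(n(N(L), t) - 16692) - 1*(-24544) = (((-64)² + 2*(-4/(-6))² + 3*(-64)*(-4/(-6))) - 16692) - 1*(-24544) = ((4096 + 2*(-4*(-⅙))² + 3*(-64)*(-4*(-⅙))) - 16692) + 24544 = ((4096 + 2*(⅔)² + 3*(-64)*(⅔)) - 16692) + 24544 = ((4096 + 2*(4/9) - 128) - 16692) + 24544 = ((4096 + 8/9 - 128) - 16692) + 24544 = (35720/9 - 16692) + 24544 = -114508/9 + 24544 = 106388/9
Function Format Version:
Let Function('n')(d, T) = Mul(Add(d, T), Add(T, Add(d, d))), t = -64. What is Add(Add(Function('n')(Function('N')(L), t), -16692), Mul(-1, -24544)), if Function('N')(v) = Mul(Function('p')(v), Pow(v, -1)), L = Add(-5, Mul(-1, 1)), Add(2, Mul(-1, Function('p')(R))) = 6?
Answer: Rational(106388, 9) ≈ 11821.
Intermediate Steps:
Function('p')(R) = -4 (Function('p')(R) = Add(2, Mul(-1, 6)) = Add(2, -6) = -4)
L = -6 (L = Add(-5, -1) = -6)
Function('N')(v) = Mul(-4, Pow(v, -1))
Function('n')(d, T) = Mul(Add(T, d), Add(T, Mul(2, d)))
Add(Add(Function('n')(Function('N')(L), t), -16692), Mul(-1, -24544)) = Add(Add(Add(Pow(-64, 2), Mul(2, Pow(Mul(-4, Pow(-6, -1)), 2)), Mul(3, -64, Mul(-4, Pow(-6, -1)))), -16692), Mul(-1, -24544)) = Add(Add(Add(4096, Mul(2, Pow(Mul(-4, Rational(-1, 6)), 2)), Mul(3, -64, Mul(-4, Rational(-1, 6)))), -16692), 24544) = Add(Add(Add(4096, Mul(2, Pow(Rational(2, 3), 2)), Mul(3, -64, Rational(2, 3))), -16692), 24544) = Add(Add(Add(4096, Mul(2, Rational(4, 9)), -128), -16692), 24544) = Add(Add(Add(4096, Rational(8, 9), -128), -16692), 24544) = Add(Add(Rational(35720, 9), -16692), 24544) = Add(Rational(-114508, 9), 24544) = Rational(106388, 9)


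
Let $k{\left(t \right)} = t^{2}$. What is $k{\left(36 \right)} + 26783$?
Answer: $28079$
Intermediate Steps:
$k{\left(36 \right)} + 26783 = 36^{2} + 26783 = 1296 + 26783 = 28079$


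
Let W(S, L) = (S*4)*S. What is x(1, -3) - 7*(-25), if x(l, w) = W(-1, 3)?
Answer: 179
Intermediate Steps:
W(S, L) = 4*S**2 (W(S, L) = (4*S)*S = 4*S**2)
x(l, w) = 4 (x(l, w) = 4*(-1)**2 = 4*1 = 4)
x(1, -3) - 7*(-25) = 4 - 7*(-25) = 4 + 175 = 179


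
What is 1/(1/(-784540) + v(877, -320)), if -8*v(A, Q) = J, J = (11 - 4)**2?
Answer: -1569080/9610617 ≈ -0.16327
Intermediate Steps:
J = 49 (J = 7**2 = 49)
v(A, Q) = -49/8 (v(A, Q) = -1/8*49 = -49/8)
1/(1/(-784540) + v(877, -320)) = 1/(1/(-784540) - 49/8) = 1/(-1/784540 - 49/8) = 1/(-9610617/1569080) = -1569080/9610617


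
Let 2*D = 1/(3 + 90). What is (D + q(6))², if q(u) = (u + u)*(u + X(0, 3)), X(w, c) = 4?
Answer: 498227041/34596 ≈ 14401.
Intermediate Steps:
q(u) = 2*u*(4 + u) (q(u) = (u + u)*(u + 4) = (2*u)*(4 + u) = 2*u*(4 + u))
D = 1/186 (D = 1/(2*(3 + 90)) = (½)/93 = (½)*(1/93) = 1/186 ≈ 0.0053763)
(D + q(6))² = (1/186 + 2*6*(4 + 6))² = (1/186 + 2*6*10)² = (1/186 + 120)² = (22321/186)² = 498227041/34596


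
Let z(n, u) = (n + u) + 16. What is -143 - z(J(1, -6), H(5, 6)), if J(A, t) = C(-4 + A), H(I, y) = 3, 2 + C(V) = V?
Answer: -157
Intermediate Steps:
C(V) = -2 + V
J(A, t) = -6 + A (J(A, t) = -2 + (-4 + A) = -6 + A)
z(n, u) = 16 + n + u
-143 - z(J(1, -6), H(5, 6)) = -143 - (16 + (-6 + 1) + 3) = -143 - (16 - 5 + 3) = -143 - 1*14 = -143 - 14 = -157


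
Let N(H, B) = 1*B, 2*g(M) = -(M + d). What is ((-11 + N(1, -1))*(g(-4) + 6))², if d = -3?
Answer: 12996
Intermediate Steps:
g(M) = 3/2 - M/2 (g(M) = (-(M - 3))/2 = (-(-3 + M))/2 = (3 - M)/2 = 3/2 - M/2)
N(H, B) = B
((-11 + N(1, -1))*(g(-4) + 6))² = ((-11 - 1)*((3/2 - ½*(-4)) + 6))² = (-12*((3/2 + 2) + 6))² = (-12*(7/2 + 6))² = (-12*19/2)² = (-114)² = 12996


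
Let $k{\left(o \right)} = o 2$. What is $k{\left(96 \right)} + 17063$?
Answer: $17255$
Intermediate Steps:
$k{\left(o \right)} = 2 o$
$k{\left(96 \right)} + 17063 = 2 \cdot 96 + 17063 = 192 + 17063 = 17255$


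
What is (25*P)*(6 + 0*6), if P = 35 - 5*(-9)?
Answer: 12000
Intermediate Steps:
P = 80 (P = 35 - 1*(-45) = 35 + 45 = 80)
(25*P)*(6 + 0*6) = (25*80)*(6 + 0*6) = 2000*(6 + 0) = 2000*6 = 12000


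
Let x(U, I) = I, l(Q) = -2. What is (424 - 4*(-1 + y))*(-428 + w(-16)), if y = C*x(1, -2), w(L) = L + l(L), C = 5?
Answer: -208728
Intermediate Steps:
w(L) = -2 + L (w(L) = L - 2 = -2 + L)
y = -10 (y = 5*(-2) = -10)
(424 - 4*(-1 + y))*(-428 + w(-16)) = (424 - 4*(-1 - 10))*(-428 + (-2 - 16)) = (424 - 4*(-11))*(-428 - 18) = (424 + 44)*(-446) = 468*(-446) = -208728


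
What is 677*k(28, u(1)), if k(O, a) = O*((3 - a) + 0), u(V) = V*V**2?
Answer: 37912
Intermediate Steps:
u(V) = V**3
k(O, a) = O*(3 - a)
677*k(28, u(1)) = 677*(28*(3 - 1*1**3)) = 677*(28*(3 - 1*1)) = 677*(28*(3 - 1)) = 677*(28*2) = 677*56 = 37912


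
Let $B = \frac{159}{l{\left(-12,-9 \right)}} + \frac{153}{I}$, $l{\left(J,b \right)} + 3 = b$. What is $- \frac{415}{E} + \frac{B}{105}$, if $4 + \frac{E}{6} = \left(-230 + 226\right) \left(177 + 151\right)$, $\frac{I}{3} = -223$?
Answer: $- \frac{222479}{2934680} \approx -0.07581$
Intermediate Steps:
$I = -669$ ($I = 3 \left(-223\right) = -669$)
$l{\left(J,b \right)} = -3 + b$
$E = -7896$ ($E = -24 + 6 \left(-230 + 226\right) \left(177 + 151\right) = -24 + 6 \left(\left(-4\right) 328\right) = -24 + 6 \left(-1312\right) = -24 - 7872 = -7896$)
$B = - \frac{12023}{892}$ ($B = \frac{159}{-3 - 9} + \frac{153}{-669} = \frac{159}{-12} + 153 \left(- \frac{1}{669}\right) = 159 \left(- \frac{1}{12}\right) - \frac{51}{223} = - \frac{53}{4} - \frac{51}{223} = - \frac{12023}{892} \approx -13.479$)
$- \frac{415}{E} + \frac{B}{105} = - \frac{415}{-7896} - \frac{12023}{892 \cdot 105} = \left(-415\right) \left(- \frac{1}{7896}\right) - \frac{12023}{93660} = \frac{415}{7896} - \frac{12023}{93660} = - \frac{222479}{2934680}$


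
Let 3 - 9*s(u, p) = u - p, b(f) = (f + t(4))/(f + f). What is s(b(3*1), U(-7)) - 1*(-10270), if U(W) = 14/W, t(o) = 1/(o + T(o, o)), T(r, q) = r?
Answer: 4436663/432 ≈ 10270.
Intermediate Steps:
t(o) = 1/(2*o) (t(o) = 1/(o + o) = 1/(2*o))
b(f) = (⅛ + f)/(2*f) (b(f) = (f + (½)/4)/(f + f) = (f + (½)*(¼))/((2*f)) = (f + ⅛)*(1/(2*f)) = (⅛ + f)*(1/(2*f)) = (⅛ + f)/(2*f))
s(u, p) = ⅓ - u/9 + p/9 (s(u, p) = ⅓ - (u - p)/9 = ⅓ + (-u/9 + p/9) = ⅓ - u/9 + p/9)
s(b(3*1), U(-7)) - 1*(-10270) = (⅓ - (1 + 8*(3*1))/(144*(3*1)) + (14/(-7))/9) - 1*(-10270) = (⅓ - (1 + 8*3)/(144*3) + (14*(-⅐))/9) + 10270 = (⅓ - (1 + 24)/(144*3) + (⅑)*(-2)) + 10270 = (⅓ - 25/(144*3) - 2/9) + 10270 = (⅓ - ⅑*25/48 - 2/9) + 10270 = (⅓ - 25/432 - 2/9) + 10270 = 23/432 + 10270 = 4436663/432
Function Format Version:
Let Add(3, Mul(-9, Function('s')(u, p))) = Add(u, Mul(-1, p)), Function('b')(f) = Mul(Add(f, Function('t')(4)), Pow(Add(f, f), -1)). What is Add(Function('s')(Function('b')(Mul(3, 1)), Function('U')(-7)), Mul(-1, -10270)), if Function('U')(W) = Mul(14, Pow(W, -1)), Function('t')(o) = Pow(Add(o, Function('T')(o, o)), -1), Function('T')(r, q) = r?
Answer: Rational(4436663, 432) ≈ 10270.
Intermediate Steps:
Function('t')(o) = Mul(Rational(1, 2), Pow(o, -1)) (Function('t')(o) = Pow(Add(o, o), -1) = Pow(Mul(2, o), -1) = Mul(Rational(1, 2), Pow(o, -1)))
Function('b')(f) = Mul(Rational(1, 2), Pow(f, -1), Add(Rational(1, 8), f)) (Function('b')(f) = Mul(Add(f, Mul(Rational(1, 2), Pow(4, -1))), Pow(Add(f, f), -1)) = Mul(Add(f, Mul(Rational(1, 2), Rational(1, 4))), Pow(Mul(2, f), -1)) = Mul(Add(f, Rational(1, 8)), Mul(Rational(1, 2), Pow(f, -1))) = Mul(Add(Rational(1, 8), f), Mul(Rational(1, 2), Pow(f, -1))) = Mul(Rational(1, 2), Pow(f, -1), Add(Rational(1, 8), f)))
Function('s')(u, p) = Add(Rational(1, 3), Mul(Rational(-1, 9), u), Mul(Rational(1, 9), p)) (Function('s')(u, p) = Add(Rational(1, 3), Mul(Rational(-1, 9), Add(u, Mul(-1, p)))) = Add(Rational(1, 3), Add(Mul(Rational(-1, 9), u), Mul(Rational(1, 9), p))) = Add(Rational(1, 3), Mul(Rational(-1, 9), u), Mul(Rational(1, 9), p)))
Add(Function('s')(Function('b')(Mul(3, 1)), Function('U')(-7)), Mul(-1, -10270)) = Add(Add(Rational(1, 3), Mul(Rational(-1, 9), Mul(Rational(1, 16), Pow(Mul(3, 1), -1), Add(1, Mul(8, Mul(3, 1))))), Mul(Rational(1, 9), Mul(14, Pow(-7, -1)))), Mul(-1, -10270)) = Add(Add(Rational(1, 3), Mul(Rational(-1, 9), Mul(Rational(1, 16), Pow(3, -1), Add(1, Mul(8, 3)))), Mul(Rational(1, 9), Mul(14, Rational(-1, 7)))), 10270) = Add(Add(Rational(1, 3), Mul(Rational(-1, 9), Mul(Rational(1, 16), Rational(1, 3), Add(1, 24))), Mul(Rational(1, 9), -2)), 10270) = Add(Add(Rational(1, 3), Mul(Rational(-1, 9), Mul(Rational(1, 16), Rational(1, 3), 25)), Rational(-2, 9)), 10270) = Add(Add(Rational(1, 3), Mul(Rational(-1, 9), Rational(25, 48)), Rational(-2, 9)), 10270) = Add(Add(Rational(1, 3), Rational(-25, 432), Rational(-2, 9)), 10270) = Add(Rational(23, 432), 10270) = Rational(4436663, 432)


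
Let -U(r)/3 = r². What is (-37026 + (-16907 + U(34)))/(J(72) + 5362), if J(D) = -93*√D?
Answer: -153892081/14064158 - 16014879*√2/14064158 ≈ -12.553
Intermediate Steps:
U(r) = -3*r²
(-37026 + (-16907 + U(34)))/(J(72) + 5362) = (-37026 + (-16907 - 3*34²))/(-558*√2 + 5362) = (-37026 + (-16907 - 3*1156))/(-558*√2 + 5362) = (-37026 + (-16907 - 3468))/(-558*√2 + 5362) = (-37026 - 20375)/(5362 - 558*√2) = -57401/(5362 - 558*√2)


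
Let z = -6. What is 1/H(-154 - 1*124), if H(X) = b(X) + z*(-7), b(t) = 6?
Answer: 1/48 ≈ 0.020833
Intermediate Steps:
H(X) = 48 (H(X) = 6 - 6*(-7) = 6 + 42 = 48)
1/H(-154 - 1*124) = 1/48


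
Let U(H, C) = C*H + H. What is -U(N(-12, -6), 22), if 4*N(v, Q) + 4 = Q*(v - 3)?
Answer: -989/2 ≈ -494.50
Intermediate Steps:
N(v, Q) = -1 + Q*(-3 + v)/4 (N(v, Q) = -1 + (Q*(v - 3))/4 = -1 + (Q*(-3 + v))/4 = -1 + Q*(-3 + v)/4)
U(H, C) = H + C*H
-U(N(-12, -6), 22) = -(-1 - 3/4*(-6) + (1/4)*(-6)*(-12))*(1 + 22) = -(-1 + 9/2 + 18)*23 = -43*23/2 = -1*989/2 = -989/2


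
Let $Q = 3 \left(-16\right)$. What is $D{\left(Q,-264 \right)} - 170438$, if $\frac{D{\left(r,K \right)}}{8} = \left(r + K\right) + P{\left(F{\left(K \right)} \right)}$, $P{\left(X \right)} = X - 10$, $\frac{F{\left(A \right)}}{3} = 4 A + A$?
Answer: $-204694$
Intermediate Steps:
$Q = -48$
$F{\left(A \right)} = 15 A$ ($F{\left(A \right)} = 3 \left(4 A + A\right) = 3 \cdot 5 A = 15 A$)
$P{\left(X \right)} = -10 + X$ ($P{\left(X \right)} = X - 10 = -10 + X$)
$D{\left(r,K \right)} = -80 + 8 r + 128 K$ ($D{\left(r,K \right)} = 8 \left(\left(r + K\right) + \left(-10 + 15 K\right)\right) = 8 \left(\left(K + r\right) + \left(-10 + 15 K\right)\right) = 8 \left(-10 + r + 16 K\right) = -80 + 8 r + 128 K$)
$D{\left(Q,-264 \right)} - 170438 = \left(-80 + 8 \left(-48\right) + 128 \left(-264\right)\right) - 170438 = \left(-80 - 384 - 33792\right) - 170438 = -34256 - 170438 = -204694$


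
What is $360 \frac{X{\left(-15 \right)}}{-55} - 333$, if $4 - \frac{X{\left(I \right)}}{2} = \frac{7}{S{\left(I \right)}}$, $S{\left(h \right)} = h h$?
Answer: $- \frac{105863}{275} \approx -384.96$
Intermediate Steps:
$S{\left(h \right)} = h^{2}$
$X{\left(I \right)} = 8 - \frac{14}{I^{2}}$ ($X{\left(I \right)} = 8 - 2 \frac{7}{I^{2}} = 8 - \frac{14}{I^{2}}$)
$360 \frac{X{\left(-15 \right)}}{-55} - 333 = 360 \frac{8 - \frac{14}{225}}{-55} - 333 = 360 \left(8 - \frac{14}{225}\right) \left(- \frac{1}{55}\right) - 333 = 360 \cdot \frac{1786}{225} \left(- \frac{1}{55}\right) - 333 = 360 \left(- \frac{1786}{12375}\right) - 333 = - \frac{14288}{275} - 333 = - \frac{105863}{275}$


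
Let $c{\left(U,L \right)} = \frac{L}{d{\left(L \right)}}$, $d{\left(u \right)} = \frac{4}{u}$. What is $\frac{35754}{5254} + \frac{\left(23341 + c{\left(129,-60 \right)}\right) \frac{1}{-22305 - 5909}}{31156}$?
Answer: $\frac{15714451878661}{2309225953768} \approx 6.8051$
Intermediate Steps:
$c{\left(U,L \right)} = \frac{L^{2}}{4}$ ($c{\left(U,L \right)} = \frac{L}{4 \frac{1}{L}} = L \frac{L}{4} = \frac{L^{2}}{4}$)
$\frac{35754}{5254} + \frac{\left(23341 + c{\left(129,-60 \right)}\right) \frac{1}{-22305 - 5909}}{31156} = \frac{35754}{5254} + \frac{\left(23341 + \frac{\left(-60\right)^{2}}{4}\right) \frac{1}{-22305 - 5909}}{31156} = 35754 \cdot \frac{1}{5254} + \frac{23341 + \frac{1}{4} \cdot 3600}{-28214} \cdot \frac{1}{31156} = \frac{17877}{2627} + \left(23341 + 900\right) \left(- \frac{1}{28214}\right) \frac{1}{31156} = \frac{17877}{2627} + 24241 \left(- \frac{1}{28214}\right) \frac{1}{31156} = \frac{17877}{2627} - \frac{24241}{879035384} = \frac{15714451878661}{2309225953768}$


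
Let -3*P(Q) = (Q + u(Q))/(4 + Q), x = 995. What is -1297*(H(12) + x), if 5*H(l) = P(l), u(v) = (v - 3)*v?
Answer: -2579733/2 ≈ -1.2899e+6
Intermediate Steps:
u(v) = v*(-3 + v) (u(v) = (-3 + v)*v = v*(-3 + v))
P(Q) = -(Q + Q*(-3 + Q))/(3*(4 + Q))
H(l) = l*(2 - l)/(15*(4 + l)) (H(l) = (l*(2 - l)/(3*(4 + l)))/5 = l*(2 - l)/(15*(4 + l)))
-1297*(H(12) + x) = -1297*((1/15)*12*(2 - 1*12)/(4 + 12) + 995) = -1297*((1/15)*12*(2 - 12)/16 + 995) = -1297*((1/15)*12*(1/16)*(-10) + 995) = -1297*(-½ + 995) = -1297*1989/2 = -2579733/2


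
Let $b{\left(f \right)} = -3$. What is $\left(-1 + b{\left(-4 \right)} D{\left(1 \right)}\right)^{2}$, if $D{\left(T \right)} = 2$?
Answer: $49$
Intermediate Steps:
$\left(-1 + b{\left(-4 \right)} D{\left(1 \right)}\right)^{2} = \left(-1 - 6\right)^{2} = \left(-7\right)^{2} = 49$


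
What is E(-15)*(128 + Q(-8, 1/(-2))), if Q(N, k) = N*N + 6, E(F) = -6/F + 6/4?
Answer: 1881/5 ≈ 376.20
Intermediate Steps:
E(F) = 3/2 - 6/F (E(F) = -6/F + 6*(1/4) = -6/F + 3/2 = 3/2 - 6/F)
Q(N, k) = 6 + N**2 (Q(N, k) = N**2 + 6 = 6 + N**2)
E(-15)*(128 + Q(-8, 1/(-2))) = (3/2 - 6/(-15))*(128 + (6 + (-8)**2)) = (3/2 - 6*(-1/15))*(128 + (6 + 64)) = (3/2 + 2/5)*(128 + 70) = (19/10)*198 = 1881/5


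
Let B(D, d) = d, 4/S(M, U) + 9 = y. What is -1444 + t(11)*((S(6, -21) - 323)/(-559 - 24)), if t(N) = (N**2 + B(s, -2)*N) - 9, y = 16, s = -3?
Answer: -5689834/4081 ≈ -1394.2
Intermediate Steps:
S(M, U) = 4/7 (S(M, U) = 4/(-9 + 16) = 4/7)
t(N) = -9 + N**2 - 2*N (t(N) = (N**2 - 2*N) - 9 = -9 + N**2 - 2*N)
-1444 + t(11)*((S(6, -21) - 323)/(-559 - 24)) = -1444 + (-9 + 11**2 - 2*11)*((4/7 - 323)/(-559 - 24)) = -1444 + (-9 + 121 - 22)*(-2257/7/(-583)) = -1444 + 90*(-2257/7*(-1/583)) = -1444 + 90*(2257/4081) = -1444 + 203130/4081 = -5689834/4081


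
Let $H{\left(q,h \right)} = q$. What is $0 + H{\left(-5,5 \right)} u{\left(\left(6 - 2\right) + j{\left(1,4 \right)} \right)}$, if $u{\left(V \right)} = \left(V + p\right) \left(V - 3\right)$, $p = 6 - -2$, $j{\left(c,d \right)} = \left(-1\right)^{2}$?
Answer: $-130$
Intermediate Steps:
$j{\left(c,d \right)} = 1$
$p = 8$ ($p = 6 + 2 = 8$)
$u{\left(V \right)} = \left(-3 + V\right) \left(8 + V\right)$ ($u{\left(V \right)} = \left(V + 8\right) \left(V - 3\right) = \left(8 + V\right) \left(V - 3\right) = \left(8 + V\right) \left(-3 + V\right) = \left(-3 + V\right) \left(8 + V\right)$)
$0 + H{\left(-5,5 \right)} u{\left(\left(6 - 2\right) + j{\left(1,4 \right)} \right)} = 0 - 5 \left(-24 + \left(\left(6 - 2\right) + 1\right)^{2} + 5 \left(\left(6 - 2\right) + 1\right)\right) = 0 - 5 \left(-24 + \left(4 + 1\right)^{2} + 5 \left(4 + 1\right)\right) = 0 - 5 \left(-24 + 5^{2} + 5 \cdot 5\right) = 0 - 5 \left(-24 + 25 + 25\right) = 0 - 130 = -130$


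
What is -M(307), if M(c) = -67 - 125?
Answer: 192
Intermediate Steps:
M(c) = -192
-M(307) = -1*(-192) = 192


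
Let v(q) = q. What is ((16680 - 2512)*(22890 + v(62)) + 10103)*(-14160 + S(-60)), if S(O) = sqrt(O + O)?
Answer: -4604747592240 + 650388078*I*sqrt(30) ≈ -4.6048e+12 + 3.5623e+9*I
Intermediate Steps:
S(O) = sqrt(2)*sqrt(O) (S(O) = sqrt(2*O) = sqrt(2)*sqrt(O))
((16680 - 2512)*(22890 + v(62)) + 10103)*(-14160 + S(-60)) = ((16680 - 2512)*(22890 + 62) + 10103)*(-14160 + sqrt(2)*sqrt(-60)) = (14168*22952 + 10103)*(-14160 + sqrt(2)*(2*I*sqrt(15))) = (325183936 + 10103)*(-14160 + 2*I*sqrt(30)) = 325194039*(-14160 + 2*I*sqrt(30)) = -4604747592240 + 650388078*I*sqrt(30)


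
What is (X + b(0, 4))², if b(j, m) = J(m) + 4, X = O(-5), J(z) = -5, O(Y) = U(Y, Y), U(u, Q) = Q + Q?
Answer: 121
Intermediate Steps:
U(u, Q) = 2*Q
O(Y) = 2*Y
X = -10 (X = 2*(-5) = -10)
b(j, m) = -1 (b(j, m) = -5 + 4 = -1)
(X + b(0, 4))² = (-10 - 1)² = (-11)² = 121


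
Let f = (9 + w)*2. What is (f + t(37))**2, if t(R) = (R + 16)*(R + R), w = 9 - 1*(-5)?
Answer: 15745024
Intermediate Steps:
w = 14 (w = 9 + 5 = 14)
t(R) = 2*R*(16 + R) (t(R) = (16 + R)*(2*R) = 2*R*(16 + R))
f = 46 (f = (9 + 14)*2 = 23*2 = 46)
(f + t(37))**2 = (46 + 2*37*(16 + 37))**2 = (46 + 2*37*53)**2 = (46 + 3922)**2 = 3968**2 = 15745024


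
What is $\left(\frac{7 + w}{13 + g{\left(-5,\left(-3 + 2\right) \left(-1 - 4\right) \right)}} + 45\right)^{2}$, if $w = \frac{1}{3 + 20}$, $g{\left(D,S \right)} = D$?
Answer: $\frac{17816841}{8464} \approx 2105.0$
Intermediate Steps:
$w = \frac{1}{23} \approx 0.043478$
$\left(\frac{7 + w}{13 + g{\left(-5,\left(-3 + 2\right) \left(-1 - 4\right) \right)}} + 45\right)^{2} = \left(\frac{7 + \frac{1}{23}}{13 - 5} + 45\right)^{2} = \left(\frac{162}{23 \cdot 8} + 45\right)^{2} = \left(\frac{162}{23} \cdot \frac{1}{8} + 45\right)^{2} = \left(\frac{81}{92} + 45\right)^{2} = \left(\frac{4221}{92}\right)^{2} = \frac{17816841}{8464}$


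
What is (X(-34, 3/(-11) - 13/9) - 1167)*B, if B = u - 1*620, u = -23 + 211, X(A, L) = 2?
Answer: 503280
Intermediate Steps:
u = 188
B = -432 (B = 188 - 1*620 = 188 - 620 = -432)
(X(-34, 3/(-11) - 13/9) - 1167)*B = (2 - 1167)*(-432) = -1165*(-432) = 503280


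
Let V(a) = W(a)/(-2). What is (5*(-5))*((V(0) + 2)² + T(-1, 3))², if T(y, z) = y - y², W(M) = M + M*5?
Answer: -100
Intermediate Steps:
W(M) = 6*M (W(M) = M + 5*M = 6*M)
V(a) = -3*a (V(a) = (6*a)/(-2) = (6*a)*(-½) = -3*a)
(5*(-5))*((V(0) + 2)² + T(-1, 3))² = (5*(-5))*((-3*0 + 2)² - (1 - 1*(-1)))² = -25*((0 + 2)² - (1 + 1))² = -25*(2² - 1*2)² = -25*(4 - 2)² = -25*2² = -25*4 = -100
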